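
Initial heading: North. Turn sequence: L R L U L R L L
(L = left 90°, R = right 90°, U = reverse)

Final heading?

Answer: Final heading: West

Derivation:
Start: North
  L (left (90° counter-clockwise)) -> West
  R (right (90° clockwise)) -> North
  L (left (90° counter-clockwise)) -> West
  U (U-turn (180°)) -> East
  L (left (90° counter-clockwise)) -> North
  R (right (90° clockwise)) -> East
  L (left (90° counter-clockwise)) -> North
  L (left (90° counter-clockwise)) -> West
Final: West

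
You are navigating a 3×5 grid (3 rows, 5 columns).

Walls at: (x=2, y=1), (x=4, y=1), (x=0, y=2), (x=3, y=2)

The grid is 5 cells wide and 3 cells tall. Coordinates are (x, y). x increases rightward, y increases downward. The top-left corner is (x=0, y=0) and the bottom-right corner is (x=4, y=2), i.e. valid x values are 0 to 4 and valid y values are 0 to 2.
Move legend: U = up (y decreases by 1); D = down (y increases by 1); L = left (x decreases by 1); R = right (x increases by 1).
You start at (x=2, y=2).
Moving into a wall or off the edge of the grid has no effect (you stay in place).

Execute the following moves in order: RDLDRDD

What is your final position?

Answer: Final position: (x=2, y=2)

Derivation:
Start: (x=2, y=2)
  R (right): blocked, stay at (x=2, y=2)
  D (down): blocked, stay at (x=2, y=2)
  L (left): (x=2, y=2) -> (x=1, y=2)
  D (down): blocked, stay at (x=1, y=2)
  R (right): (x=1, y=2) -> (x=2, y=2)
  D (down): blocked, stay at (x=2, y=2)
  D (down): blocked, stay at (x=2, y=2)
Final: (x=2, y=2)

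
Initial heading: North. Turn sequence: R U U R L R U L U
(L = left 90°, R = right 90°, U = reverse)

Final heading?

Start: North
  R (right (90° clockwise)) -> East
  U (U-turn (180°)) -> West
  U (U-turn (180°)) -> East
  R (right (90° clockwise)) -> South
  L (left (90° counter-clockwise)) -> East
  R (right (90° clockwise)) -> South
  U (U-turn (180°)) -> North
  L (left (90° counter-clockwise)) -> West
  U (U-turn (180°)) -> East
Final: East

Answer: Final heading: East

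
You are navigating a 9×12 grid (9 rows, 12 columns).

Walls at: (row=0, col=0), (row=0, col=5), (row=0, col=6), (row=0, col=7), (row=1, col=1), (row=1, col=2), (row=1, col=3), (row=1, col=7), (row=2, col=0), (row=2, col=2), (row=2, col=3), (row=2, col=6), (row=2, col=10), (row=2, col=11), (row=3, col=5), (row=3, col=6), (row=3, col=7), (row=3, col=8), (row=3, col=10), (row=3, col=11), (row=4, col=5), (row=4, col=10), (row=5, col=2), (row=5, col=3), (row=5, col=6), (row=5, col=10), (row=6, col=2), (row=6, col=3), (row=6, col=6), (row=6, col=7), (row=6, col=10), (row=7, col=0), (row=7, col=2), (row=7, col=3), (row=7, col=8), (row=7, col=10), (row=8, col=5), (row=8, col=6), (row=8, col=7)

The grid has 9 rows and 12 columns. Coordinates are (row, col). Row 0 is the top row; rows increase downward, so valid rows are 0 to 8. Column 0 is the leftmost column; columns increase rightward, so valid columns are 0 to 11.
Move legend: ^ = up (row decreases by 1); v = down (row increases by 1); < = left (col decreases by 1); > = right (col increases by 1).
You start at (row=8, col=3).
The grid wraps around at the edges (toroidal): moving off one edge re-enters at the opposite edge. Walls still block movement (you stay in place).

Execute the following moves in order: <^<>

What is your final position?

Answer: Final position: (row=8, col=2)

Derivation:
Start: (row=8, col=3)
  < (left): (row=8, col=3) -> (row=8, col=2)
  ^ (up): blocked, stay at (row=8, col=2)
  < (left): (row=8, col=2) -> (row=8, col=1)
  > (right): (row=8, col=1) -> (row=8, col=2)
Final: (row=8, col=2)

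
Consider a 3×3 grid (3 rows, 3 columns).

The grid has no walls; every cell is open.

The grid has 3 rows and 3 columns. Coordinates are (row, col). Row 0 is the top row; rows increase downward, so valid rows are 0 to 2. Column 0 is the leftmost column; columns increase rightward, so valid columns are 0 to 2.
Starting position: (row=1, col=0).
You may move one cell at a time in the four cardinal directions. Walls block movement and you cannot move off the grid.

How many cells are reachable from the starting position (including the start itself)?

BFS flood-fill from (row=1, col=0):
  Distance 0: (row=1, col=0)
  Distance 1: (row=0, col=0), (row=1, col=1), (row=2, col=0)
  Distance 2: (row=0, col=1), (row=1, col=2), (row=2, col=1)
  Distance 3: (row=0, col=2), (row=2, col=2)
Total reachable: 9 (grid has 9 open cells total)

Answer: Reachable cells: 9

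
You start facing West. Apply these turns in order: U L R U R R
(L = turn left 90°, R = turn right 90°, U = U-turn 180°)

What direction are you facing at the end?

Start: West
  U (U-turn (180°)) -> East
  L (left (90° counter-clockwise)) -> North
  R (right (90° clockwise)) -> East
  U (U-turn (180°)) -> West
  R (right (90° clockwise)) -> North
  R (right (90° clockwise)) -> East
Final: East

Answer: Final heading: East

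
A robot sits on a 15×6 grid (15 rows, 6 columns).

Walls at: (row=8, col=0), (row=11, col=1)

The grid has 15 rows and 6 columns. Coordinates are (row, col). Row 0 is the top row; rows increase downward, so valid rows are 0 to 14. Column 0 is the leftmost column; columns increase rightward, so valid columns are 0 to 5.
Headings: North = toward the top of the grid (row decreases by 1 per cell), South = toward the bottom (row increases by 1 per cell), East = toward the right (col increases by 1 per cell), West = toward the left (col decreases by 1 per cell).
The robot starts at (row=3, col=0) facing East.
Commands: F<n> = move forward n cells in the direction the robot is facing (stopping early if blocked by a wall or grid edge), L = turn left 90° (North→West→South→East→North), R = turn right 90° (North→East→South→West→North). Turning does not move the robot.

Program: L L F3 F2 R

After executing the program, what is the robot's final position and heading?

Answer: Final position: (row=3, col=0), facing North

Derivation:
Start: (row=3, col=0), facing East
  L: turn left, now facing North
  L: turn left, now facing West
  F3: move forward 0/3 (blocked), now at (row=3, col=0)
  F2: move forward 0/2 (blocked), now at (row=3, col=0)
  R: turn right, now facing North
Final: (row=3, col=0), facing North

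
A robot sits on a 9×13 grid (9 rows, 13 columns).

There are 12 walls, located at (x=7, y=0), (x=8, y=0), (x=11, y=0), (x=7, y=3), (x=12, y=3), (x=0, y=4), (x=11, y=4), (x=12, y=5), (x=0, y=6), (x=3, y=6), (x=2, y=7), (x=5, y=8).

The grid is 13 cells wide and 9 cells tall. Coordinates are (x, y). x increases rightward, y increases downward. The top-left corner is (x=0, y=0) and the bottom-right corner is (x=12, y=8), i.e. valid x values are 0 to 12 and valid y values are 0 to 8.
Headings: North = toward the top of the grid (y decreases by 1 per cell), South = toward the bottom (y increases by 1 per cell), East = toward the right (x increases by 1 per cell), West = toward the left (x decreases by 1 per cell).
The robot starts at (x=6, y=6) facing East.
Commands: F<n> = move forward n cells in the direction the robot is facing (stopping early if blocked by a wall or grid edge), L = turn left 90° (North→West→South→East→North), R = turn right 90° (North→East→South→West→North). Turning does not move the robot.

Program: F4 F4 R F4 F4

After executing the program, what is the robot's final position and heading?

Start: (x=6, y=6), facing East
  F4: move forward 4, now at (x=10, y=6)
  F4: move forward 2/4 (blocked), now at (x=12, y=6)
  R: turn right, now facing South
  F4: move forward 2/4 (blocked), now at (x=12, y=8)
  F4: move forward 0/4 (blocked), now at (x=12, y=8)
Final: (x=12, y=8), facing South

Answer: Final position: (x=12, y=8), facing South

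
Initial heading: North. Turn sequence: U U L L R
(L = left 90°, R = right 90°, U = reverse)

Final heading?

Start: North
  U (U-turn (180°)) -> South
  U (U-turn (180°)) -> North
  L (left (90° counter-clockwise)) -> West
  L (left (90° counter-clockwise)) -> South
  R (right (90° clockwise)) -> West
Final: West

Answer: Final heading: West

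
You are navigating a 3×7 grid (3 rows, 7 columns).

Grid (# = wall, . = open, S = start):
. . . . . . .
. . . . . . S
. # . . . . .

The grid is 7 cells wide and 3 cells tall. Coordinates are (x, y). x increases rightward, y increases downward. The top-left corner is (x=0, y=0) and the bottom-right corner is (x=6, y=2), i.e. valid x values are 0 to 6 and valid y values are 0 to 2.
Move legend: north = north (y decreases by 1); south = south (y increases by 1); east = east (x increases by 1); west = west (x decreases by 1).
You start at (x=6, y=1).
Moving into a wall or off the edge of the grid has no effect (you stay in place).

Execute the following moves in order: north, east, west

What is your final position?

Start: (x=6, y=1)
  north (north): (x=6, y=1) -> (x=6, y=0)
  east (east): blocked, stay at (x=6, y=0)
  west (west): (x=6, y=0) -> (x=5, y=0)
Final: (x=5, y=0)

Answer: Final position: (x=5, y=0)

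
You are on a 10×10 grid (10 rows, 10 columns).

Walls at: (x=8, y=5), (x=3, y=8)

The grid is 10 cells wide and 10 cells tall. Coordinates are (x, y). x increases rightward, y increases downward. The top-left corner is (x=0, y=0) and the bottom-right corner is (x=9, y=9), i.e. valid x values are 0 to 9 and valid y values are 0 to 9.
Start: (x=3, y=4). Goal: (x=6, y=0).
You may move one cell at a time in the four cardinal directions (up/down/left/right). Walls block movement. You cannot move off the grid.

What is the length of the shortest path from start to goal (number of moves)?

Answer: Shortest path length: 7

Derivation:
BFS from (x=3, y=4) until reaching (x=6, y=0):
  Distance 0: (x=3, y=4)
  Distance 1: (x=3, y=3), (x=2, y=4), (x=4, y=4), (x=3, y=5)
  Distance 2: (x=3, y=2), (x=2, y=3), (x=4, y=3), (x=1, y=4), (x=5, y=4), (x=2, y=5), (x=4, y=5), (x=3, y=6)
  Distance 3: (x=3, y=1), (x=2, y=2), (x=4, y=2), (x=1, y=3), (x=5, y=3), (x=0, y=4), (x=6, y=4), (x=1, y=5), (x=5, y=5), (x=2, y=6), (x=4, y=6), (x=3, y=7)
  Distance 4: (x=3, y=0), (x=2, y=1), (x=4, y=1), (x=1, y=2), (x=5, y=2), (x=0, y=3), (x=6, y=3), (x=7, y=4), (x=0, y=5), (x=6, y=5), (x=1, y=6), (x=5, y=6), (x=2, y=7), (x=4, y=7)
  Distance 5: (x=2, y=0), (x=4, y=0), (x=1, y=1), (x=5, y=1), (x=0, y=2), (x=6, y=2), (x=7, y=3), (x=8, y=4), (x=7, y=5), (x=0, y=6), (x=6, y=6), (x=1, y=7), (x=5, y=7), (x=2, y=8), (x=4, y=8)
  Distance 6: (x=1, y=0), (x=5, y=0), (x=0, y=1), (x=6, y=1), (x=7, y=2), (x=8, y=3), (x=9, y=4), (x=7, y=6), (x=0, y=7), (x=6, y=7), (x=1, y=8), (x=5, y=8), (x=2, y=9), (x=4, y=9)
  Distance 7: (x=0, y=0), (x=6, y=0), (x=7, y=1), (x=8, y=2), (x=9, y=3), (x=9, y=5), (x=8, y=6), (x=7, y=7), (x=0, y=8), (x=6, y=8), (x=1, y=9), (x=3, y=9), (x=5, y=9)  <- goal reached here
One shortest path (7 moves): (x=3, y=4) -> (x=4, y=4) -> (x=5, y=4) -> (x=6, y=4) -> (x=6, y=3) -> (x=6, y=2) -> (x=6, y=1) -> (x=6, y=0)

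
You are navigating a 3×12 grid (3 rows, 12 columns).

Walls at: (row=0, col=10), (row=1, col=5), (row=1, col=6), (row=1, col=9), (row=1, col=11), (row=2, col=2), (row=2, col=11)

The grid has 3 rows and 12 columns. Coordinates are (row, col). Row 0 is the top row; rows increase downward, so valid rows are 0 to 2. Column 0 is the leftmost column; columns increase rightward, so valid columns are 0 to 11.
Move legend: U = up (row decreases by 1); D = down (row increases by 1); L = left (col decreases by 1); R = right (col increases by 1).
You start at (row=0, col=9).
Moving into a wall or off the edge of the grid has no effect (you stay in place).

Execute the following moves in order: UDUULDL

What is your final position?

Answer: Final position: (row=1, col=7)

Derivation:
Start: (row=0, col=9)
  U (up): blocked, stay at (row=0, col=9)
  D (down): blocked, stay at (row=0, col=9)
  U (up): blocked, stay at (row=0, col=9)
  U (up): blocked, stay at (row=0, col=9)
  L (left): (row=0, col=9) -> (row=0, col=8)
  D (down): (row=0, col=8) -> (row=1, col=8)
  L (left): (row=1, col=8) -> (row=1, col=7)
Final: (row=1, col=7)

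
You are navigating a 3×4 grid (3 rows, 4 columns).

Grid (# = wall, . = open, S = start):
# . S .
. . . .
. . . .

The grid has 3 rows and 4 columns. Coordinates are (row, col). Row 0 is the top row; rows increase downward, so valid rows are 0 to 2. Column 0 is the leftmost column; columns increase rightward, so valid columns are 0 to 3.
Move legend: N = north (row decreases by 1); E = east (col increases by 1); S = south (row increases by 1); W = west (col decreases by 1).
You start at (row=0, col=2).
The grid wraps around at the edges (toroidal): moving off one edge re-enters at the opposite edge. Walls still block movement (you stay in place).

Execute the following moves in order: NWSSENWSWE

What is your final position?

Start: (row=0, col=2)
  N (north): (row=0, col=2) -> (row=2, col=2)
  W (west): (row=2, col=2) -> (row=2, col=1)
  S (south): (row=2, col=1) -> (row=0, col=1)
  S (south): (row=0, col=1) -> (row=1, col=1)
  E (east): (row=1, col=1) -> (row=1, col=2)
  N (north): (row=1, col=2) -> (row=0, col=2)
  W (west): (row=0, col=2) -> (row=0, col=1)
  S (south): (row=0, col=1) -> (row=1, col=1)
  W (west): (row=1, col=1) -> (row=1, col=0)
  E (east): (row=1, col=0) -> (row=1, col=1)
Final: (row=1, col=1)

Answer: Final position: (row=1, col=1)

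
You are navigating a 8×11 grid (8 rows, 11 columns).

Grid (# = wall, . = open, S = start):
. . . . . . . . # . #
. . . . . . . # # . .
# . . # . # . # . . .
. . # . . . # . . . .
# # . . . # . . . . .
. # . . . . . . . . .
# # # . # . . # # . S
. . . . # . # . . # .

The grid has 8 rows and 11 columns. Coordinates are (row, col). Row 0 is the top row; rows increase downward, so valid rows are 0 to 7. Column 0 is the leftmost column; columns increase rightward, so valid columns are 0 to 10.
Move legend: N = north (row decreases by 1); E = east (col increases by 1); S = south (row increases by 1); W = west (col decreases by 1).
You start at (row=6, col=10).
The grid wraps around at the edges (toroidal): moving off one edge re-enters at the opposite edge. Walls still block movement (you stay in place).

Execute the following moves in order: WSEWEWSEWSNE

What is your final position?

Answer: Final position: (row=5, col=10)

Derivation:
Start: (row=6, col=10)
  W (west): (row=6, col=10) -> (row=6, col=9)
  S (south): blocked, stay at (row=6, col=9)
  E (east): (row=6, col=9) -> (row=6, col=10)
  W (west): (row=6, col=10) -> (row=6, col=9)
  E (east): (row=6, col=9) -> (row=6, col=10)
  W (west): (row=6, col=10) -> (row=6, col=9)
  S (south): blocked, stay at (row=6, col=9)
  E (east): (row=6, col=9) -> (row=6, col=10)
  W (west): (row=6, col=10) -> (row=6, col=9)
  S (south): blocked, stay at (row=6, col=9)
  N (north): (row=6, col=9) -> (row=5, col=9)
  E (east): (row=5, col=9) -> (row=5, col=10)
Final: (row=5, col=10)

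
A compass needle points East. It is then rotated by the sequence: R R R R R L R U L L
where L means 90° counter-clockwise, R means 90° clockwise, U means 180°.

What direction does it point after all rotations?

Answer: Final heading: South

Derivation:
Start: East
  R (right (90° clockwise)) -> South
  R (right (90° clockwise)) -> West
  R (right (90° clockwise)) -> North
  R (right (90° clockwise)) -> East
  R (right (90° clockwise)) -> South
  L (left (90° counter-clockwise)) -> East
  R (right (90° clockwise)) -> South
  U (U-turn (180°)) -> North
  L (left (90° counter-clockwise)) -> West
  L (left (90° counter-clockwise)) -> South
Final: South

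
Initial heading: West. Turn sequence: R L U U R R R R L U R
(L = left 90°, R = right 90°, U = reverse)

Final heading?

Start: West
  R (right (90° clockwise)) -> North
  L (left (90° counter-clockwise)) -> West
  U (U-turn (180°)) -> East
  U (U-turn (180°)) -> West
  R (right (90° clockwise)) -> North
  R (right (90° clockwise)) -> East
  R (right (90° clockwise)) -> South
  R (right (90° clockwise)) -> West
  L (left (90° counter-clockwise)) -> South
  U (U-turn (180°)) -> North
  R (right (90° clockwise)) -> East
Final: East

Answer: Final heading: East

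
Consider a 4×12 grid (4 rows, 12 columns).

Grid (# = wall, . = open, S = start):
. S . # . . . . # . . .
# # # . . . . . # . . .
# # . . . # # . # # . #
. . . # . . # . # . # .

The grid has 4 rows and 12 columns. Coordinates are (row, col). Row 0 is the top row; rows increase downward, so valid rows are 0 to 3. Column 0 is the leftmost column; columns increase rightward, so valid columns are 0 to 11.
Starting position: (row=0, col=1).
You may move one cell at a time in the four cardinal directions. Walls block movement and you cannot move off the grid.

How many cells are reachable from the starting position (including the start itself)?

Answer: Reachable cells: 3

Derivation:
BFS flood-fill from (row=0, col=1):
  Distance 0: (row=0, col=1)
  Distance 1: (row=0, col=0), (row=0, col=2)
Total reachable: 3 (grid has 31 open cells total)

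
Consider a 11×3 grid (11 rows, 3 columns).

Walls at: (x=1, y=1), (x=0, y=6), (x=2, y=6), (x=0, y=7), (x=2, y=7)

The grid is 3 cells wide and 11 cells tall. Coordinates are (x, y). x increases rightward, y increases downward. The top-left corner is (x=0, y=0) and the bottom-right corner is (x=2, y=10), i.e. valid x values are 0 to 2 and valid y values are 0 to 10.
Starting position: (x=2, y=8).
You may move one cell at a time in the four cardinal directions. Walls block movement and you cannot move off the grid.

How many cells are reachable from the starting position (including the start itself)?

Answer: Reachable cells: 28

Derivation:
BFS flood-fill from (x=2, y=8):
  Distance 0: (x=2, y=8)
  Distance 1: (x=1, y=8), (x=2, y=9)
  Distance 2: (x=1, y=7), (x=0, y=8), (x=1, y=9), (x=2, y=10)
  Distance 3: (x=1, y=6), (x=0, y=9), (x=1, y=10)
  Distance 4: (x=1, y=5), (x=0, y=10)
  Distance 5: (x=1, y=4), (x=0, y=5), (x=2, y=5)
  Distance 6: (x=1, y=3), (x=0, y=4), (x=2, y=4)
  Distance 7: (x=1, y=2), (x=0, y=3), (x=2, y=3)
  Distance 8: (x=0, y=2), (x=2, y=2)
  Distance 9: (x=0, y=1), (x=2, y=1)
  Distance 10: (x=0, y=0), (x=2, y=0)
  Distance 11: (x=1, y=0)
Total reachable: 28 (grid has 28 open cells total)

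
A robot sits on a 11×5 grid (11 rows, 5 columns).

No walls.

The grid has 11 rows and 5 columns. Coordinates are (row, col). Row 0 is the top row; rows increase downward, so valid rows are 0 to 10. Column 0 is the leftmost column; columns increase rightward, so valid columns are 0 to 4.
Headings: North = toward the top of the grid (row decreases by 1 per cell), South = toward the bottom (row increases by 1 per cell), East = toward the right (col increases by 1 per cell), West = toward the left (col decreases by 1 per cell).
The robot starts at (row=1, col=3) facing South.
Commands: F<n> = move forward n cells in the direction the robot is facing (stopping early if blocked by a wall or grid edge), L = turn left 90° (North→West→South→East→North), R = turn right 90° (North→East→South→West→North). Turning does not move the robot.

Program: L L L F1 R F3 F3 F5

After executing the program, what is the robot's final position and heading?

Answer: Final position: (row=0, col=2), facing North

Derivation:
Start: (row=1, col=3), facing South
  L: turn left, now facing East
  L: turn left, now facing North
  L: turn left, now facing West
  F1: move forward 1, now at (row=1, col=2)
  R: turn right, now facing North
  F3: move forward 1/3 (blocked), now at (row=0, col=2)
  F3: move forward 0/3 (blocked), now at (row=0, col=2)
  F5: move forward 0/5 (blocked), now at (row=0, col=2)
Final: (row=0, col=2), facing North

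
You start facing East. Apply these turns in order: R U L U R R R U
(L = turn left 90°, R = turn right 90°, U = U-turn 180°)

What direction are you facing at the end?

Answer: Final heading: South

Derivation:
Start: East
  R (right (90° clockwise)) -> South
  U (U-turn (180°)) -> North
  L (left (90° counter-clockwise)) -> West
  U (U-turn (180°)) -> East
  R (right (90° clockwise)) -> South
  R (right (90° clockwise)) -> West
  R (right (90° clockwise)) -> North
  U (U-turn (180°)) -> South
Final: South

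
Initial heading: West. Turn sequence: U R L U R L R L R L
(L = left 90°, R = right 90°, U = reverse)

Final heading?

Start: West
  U (U-turn (180°)) -> East
  R (right (90° clockwise)) -> South
  L (left (90° counter-clockwise)) -> East
  U (U-turn (180°)) -> West
  R (right (90° clockwise)) -> North
  L (left (90° counter-clockwise)) -> West
  R (right (90° clockwise)) -> North
  L (left (90° counter-clockwise)) -> West
  R (right (90° clockwise)) -> North
  L (left (90° counter-clockwise)) -> West
Final: West

Answer: Final heading: West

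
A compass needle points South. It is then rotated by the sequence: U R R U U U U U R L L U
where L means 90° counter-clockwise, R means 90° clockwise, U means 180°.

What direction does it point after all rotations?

Answer: Final heading: East

Derivation:
Start: South
  U (U-turn (180°)) -> North
  R (right (90° clockwise)) -> East
  R (right (90° clockwise)) -> South
  U (U-turn (180°)) -> North
  U (U-turn (180°)) -> South
  U (U-turn (180°)) -> North
  U (U-turn (180°)) -> South
  U (U-turn (180°)) -> North
  R (right (90° clockwise)) -> East
  L (left (90° counter-clockwise)) -> North
  L (left (90° counter-clockwise)) -> West
  U (U-turn (180°)) -> East
Final: East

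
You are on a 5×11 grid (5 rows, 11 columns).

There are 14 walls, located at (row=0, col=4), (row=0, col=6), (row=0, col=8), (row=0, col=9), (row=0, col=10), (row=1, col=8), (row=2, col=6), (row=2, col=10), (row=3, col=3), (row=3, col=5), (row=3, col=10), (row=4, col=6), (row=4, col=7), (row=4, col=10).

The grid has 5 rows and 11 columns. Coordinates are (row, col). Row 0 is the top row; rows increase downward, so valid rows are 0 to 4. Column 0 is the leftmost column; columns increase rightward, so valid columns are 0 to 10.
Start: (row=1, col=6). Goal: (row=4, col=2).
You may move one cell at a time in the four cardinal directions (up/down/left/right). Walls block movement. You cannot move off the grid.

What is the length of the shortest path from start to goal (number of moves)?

Answer: Shortest path length: 7

Derivation:
BFS from (row=1, col=6) until reaching (row=4, col=2):
  Distance 0: (row=1, col=6)
  Distance 1: (row=1, col=5), (row=1, col=7)
  Distance 2: (row=0, col=5), (row=0, col=7), (row=1, col=4), (row=2, col=5), (row=2, col=7)
  Distance 3: (row=1, col=3), (row=2, col=4), (row=2, col=8), (row=3, col=7)
  Distance 4: (row=0, col=3), (row=1, col=2), (row=2, col=3), (row=2, col=9), (row=3, col=4), (row=3, col=6), (row=3, col=8)
  Distance 5: (row=0, col=2), (row=1, col=1), (row=1, col=9), (row=2, col=2), (row=3, col=9), (row=4, col=4), (row=4, col=8)
  Distance 6: (row=0, col=1), (row=1, col=0), (row=1, col=10), (row=2, col=1), (row=3, col=2), (row=4, col=3), (row=4, col=5), (row=4, col=9)
  Distance 7: (row=0, col=0), (row=2, col=0), (row=3, col=1), (row=4, col=2)  <- goal reached here
One shortest path (7 moves): (row=1, col=6) -> (row=1, col=5) -> (row=1, col=4) -> (row=1, col=3) -> (row=1, col=2) -> (row=2, col=2) -> (row=3, col=2) -> (row=4, col=2)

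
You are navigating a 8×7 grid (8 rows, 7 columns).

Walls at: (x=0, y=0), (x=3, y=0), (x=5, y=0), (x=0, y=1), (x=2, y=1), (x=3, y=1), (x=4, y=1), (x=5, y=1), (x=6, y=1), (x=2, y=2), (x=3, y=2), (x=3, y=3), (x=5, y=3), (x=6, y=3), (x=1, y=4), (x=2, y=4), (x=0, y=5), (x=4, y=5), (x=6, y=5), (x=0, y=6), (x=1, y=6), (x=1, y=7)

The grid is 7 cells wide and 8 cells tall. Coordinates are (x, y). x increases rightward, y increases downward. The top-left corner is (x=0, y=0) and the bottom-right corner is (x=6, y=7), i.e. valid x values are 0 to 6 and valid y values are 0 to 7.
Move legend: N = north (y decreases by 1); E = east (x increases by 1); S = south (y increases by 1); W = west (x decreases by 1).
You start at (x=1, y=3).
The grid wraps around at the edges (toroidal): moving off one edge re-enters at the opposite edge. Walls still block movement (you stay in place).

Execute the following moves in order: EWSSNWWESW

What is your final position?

Start: (x=1, y=3)
  E (east): (x=1, y=3) -> (x=2, y=3)
  W (west): (x=2, y=3) -> (x=1, y=3)
  S (south): blocked, stay at (x=1, y=3)
  S (south): blocked, stay at (x=1, y=3)
  N (north): (x=1, y=3) -> (x=1, y=2)
  W (west): (x=1, y=2) -> (x=0, y=2)
  W (west): (x=0, y=2) -> (x=6, y=2)
  E (east): (x=6, y=2) -> (x=0, y=2)
  S (south): (x=0, y=2) -> (x=0, y=3)
  W (west): blocked, stay at (x=0, y=3)
Final: (x=0, y=3)

Answer: Final position: (x=0, y=3)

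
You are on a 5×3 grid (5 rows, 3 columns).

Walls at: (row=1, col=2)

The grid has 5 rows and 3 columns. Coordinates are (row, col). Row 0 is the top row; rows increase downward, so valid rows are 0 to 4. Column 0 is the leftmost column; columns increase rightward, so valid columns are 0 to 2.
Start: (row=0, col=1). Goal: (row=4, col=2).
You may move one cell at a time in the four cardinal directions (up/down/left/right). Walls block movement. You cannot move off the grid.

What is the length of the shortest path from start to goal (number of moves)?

Answer: Shortest path length: 5

Derivation:
BFS from (row=0, col=1) until reaching (row=4, col=2):
  Distance 0: (row=0, col=1)
  Distance 1: (row=0, col=0), (row=0, col=2), (row=1, col=1)
  Distance 2: (row=1, col=0), (row=2, col=1)
  Distance 3: (row=2, col=0), (row=2, col=2), (row=3, col=1)
  Distance 4: (row=3, col=0), (row=3, col=2), (row=4, col=1)
  Distance 5: (row=4, col=0), (row=4, col=2)  <- goal reached here
One shortest path (5 moves): (row=0, col=1) -> (row=1, col=1) -> (row=2, col=1) -> (row=2, col=2) -> (row=3, col=2) -> (row=4, col=2)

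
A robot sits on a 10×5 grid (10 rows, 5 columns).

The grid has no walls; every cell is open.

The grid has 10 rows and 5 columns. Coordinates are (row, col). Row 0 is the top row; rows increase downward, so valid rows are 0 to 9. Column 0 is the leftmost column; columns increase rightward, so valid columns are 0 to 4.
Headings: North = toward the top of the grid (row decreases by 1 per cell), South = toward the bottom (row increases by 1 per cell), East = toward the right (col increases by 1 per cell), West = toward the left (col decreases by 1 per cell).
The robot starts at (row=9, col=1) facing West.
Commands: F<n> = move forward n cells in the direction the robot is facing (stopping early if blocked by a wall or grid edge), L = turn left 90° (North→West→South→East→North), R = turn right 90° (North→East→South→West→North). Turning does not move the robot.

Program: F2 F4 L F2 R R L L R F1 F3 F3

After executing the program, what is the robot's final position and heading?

Answer: Final position: (row=9, col=0), facing West

Derivation:
Start: (row=9, col=1), facing West
  F2: move forward 1/2 (blocked), now at (row=9, col=0)
  F4: move forward 0/4 (blocked), now at (row=9, col=0)
  L: turn left, now facing South
  F2: move forward 0/2 (blocked), now at (row=9, col=0)
  R: turn right, now facing West
  R: turn right, now facing North
  L: turn left, now facing West
  L: turn left, now facing South
  R: turn right, now facing West
  F1: move forward 0/1 (blocked), now at (row=9, col=0)
  F3: move forward 0/3 (blocked), now at (row=9, col=0)
  F3: move forward 0/3 (blocked), now at (row=9, col=0)
Final: (row=9, col=0), facing West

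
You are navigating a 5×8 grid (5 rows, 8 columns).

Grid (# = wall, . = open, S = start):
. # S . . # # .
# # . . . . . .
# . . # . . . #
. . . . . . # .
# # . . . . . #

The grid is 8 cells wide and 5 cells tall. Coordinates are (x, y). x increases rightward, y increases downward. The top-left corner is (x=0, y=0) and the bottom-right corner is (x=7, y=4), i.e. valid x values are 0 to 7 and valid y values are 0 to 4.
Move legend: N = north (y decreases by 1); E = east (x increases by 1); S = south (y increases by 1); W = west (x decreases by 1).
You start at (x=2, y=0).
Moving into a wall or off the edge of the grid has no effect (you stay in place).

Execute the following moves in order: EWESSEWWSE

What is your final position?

Answer: Final position: (x=2, y=2)

Derivation:
Start: (x=2, y=0)
  E (east): (x=2, y=0) -> (x=3, y=0)
  W (west): (x=3, y=0) -> (x=2, y=0)
  E (east): (x=2, y=0) -> (x=3, y=0)
  S (south): (x=3, y=0) -> (x=3, y=1)
  S (south): blocked, stay at (x=3, y=1)
  E (east): (x=3, y=1) -> (x=4, y=1)
  W (west): (x=4, y=1) -> (x=3, y=1)
  W (west): (x=3, y=1) -> (x=2, y=1)
  S (south): (x=2, y=1) -> (x=2, y=2)
  E (east): blocked, stay at (x=2, y=2)
Final: (x=2, y=2)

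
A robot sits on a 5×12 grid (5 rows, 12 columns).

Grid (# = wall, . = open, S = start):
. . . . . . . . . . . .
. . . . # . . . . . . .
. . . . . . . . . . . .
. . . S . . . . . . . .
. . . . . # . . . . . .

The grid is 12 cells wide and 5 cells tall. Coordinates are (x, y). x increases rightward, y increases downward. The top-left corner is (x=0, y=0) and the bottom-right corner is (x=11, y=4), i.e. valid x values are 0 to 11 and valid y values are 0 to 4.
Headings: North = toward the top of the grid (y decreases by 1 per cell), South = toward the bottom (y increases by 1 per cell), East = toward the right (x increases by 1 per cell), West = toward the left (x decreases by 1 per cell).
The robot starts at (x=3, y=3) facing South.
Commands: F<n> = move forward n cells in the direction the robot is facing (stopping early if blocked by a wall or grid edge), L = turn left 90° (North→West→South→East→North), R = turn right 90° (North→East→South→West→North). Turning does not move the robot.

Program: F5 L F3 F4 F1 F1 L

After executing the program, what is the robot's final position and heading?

Start: (x=3, y=3), facing South
  F5: move forward 1/5 (blocked), now at (x=3, y=4)
  L: turn left, now facing East
  F3: move forward 1/3 (blocked), now at (x=4, y=4)
  F4: move forward 0/4 (blocked), now at (x=4, y=4)
  F1: move forward 0/1 (blocked), now at (x=4, y=4)
  F1: move forward 0/1 (blocked), now at (x=4, y=4)
  L: turn left, now facing North
Final: (x=4, y=4), facing North

Answer: Final position: (x=4, y=4), facing North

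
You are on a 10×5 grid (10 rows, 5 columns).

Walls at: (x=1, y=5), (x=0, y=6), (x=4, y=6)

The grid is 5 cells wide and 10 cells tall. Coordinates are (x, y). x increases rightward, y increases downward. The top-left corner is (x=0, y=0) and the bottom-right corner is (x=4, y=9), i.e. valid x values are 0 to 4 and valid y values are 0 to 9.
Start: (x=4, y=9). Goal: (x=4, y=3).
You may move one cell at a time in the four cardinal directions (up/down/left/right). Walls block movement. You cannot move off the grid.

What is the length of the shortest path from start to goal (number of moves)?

BFS from (x=4, y=9) until reaching (x=4, y=3):
  Distance 0: (x=4, y=9)
  Distance 1: (x=4, y=8), (x=3, y=9)
  Distance 2: (x=4, y=7), (x=3, y=8), (x=2, y=9)
  Distance 3: (x=3, y=7), (x=2, y=8), (x=1, y=9)
  Distance 4: (x=3, y=6), (x=2, y=7), (x=1, y=8), (x=0, y=9)
  Distance 5: (x=3, y=5), (x=2, y=6), (x=1, y=7), (x=0, y=8)
  Distance 6: (x=3, y=4), (x=2, y=5), (x=4, y=5), (x=1, y=6), (x=0, y=7)
  Distance 7: (x=3, y=3), (x=2, y=4), (x=4, y=4)
  Distance 8: (x=3, y=2), (x=2, y=3), (x=4, y=3), (x=1, y=4)  <- goal reached here
One shortest path (8 moves): (x=4, y=9) -> (x=3, y=9) -> (x=3, y=8) -> (x=3, y=7) -> (x=3, y=6) -> (x=3, y=5) -> (x=4, y=5) -> (x=4, y=4) -> (x=4, y=3)

Answer: Shortest path length: 8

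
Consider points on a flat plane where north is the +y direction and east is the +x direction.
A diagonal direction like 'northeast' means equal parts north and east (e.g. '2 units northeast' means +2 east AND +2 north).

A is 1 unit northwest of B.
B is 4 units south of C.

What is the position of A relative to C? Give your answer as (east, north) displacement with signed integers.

Answer: A is at (east=-1, north=-3) relative to C.

Derivation:
Place C at the origin (east=0, north=0).
  B is 4 units south of C: delta (east=+0, north=-4); B at (east=0, north=-4).
  A is 1 unit northwest of B: delta (east=-1, north=+1); A at (east=-1, north=-3).
Therefore A relative to C: (east=-1, north=-3).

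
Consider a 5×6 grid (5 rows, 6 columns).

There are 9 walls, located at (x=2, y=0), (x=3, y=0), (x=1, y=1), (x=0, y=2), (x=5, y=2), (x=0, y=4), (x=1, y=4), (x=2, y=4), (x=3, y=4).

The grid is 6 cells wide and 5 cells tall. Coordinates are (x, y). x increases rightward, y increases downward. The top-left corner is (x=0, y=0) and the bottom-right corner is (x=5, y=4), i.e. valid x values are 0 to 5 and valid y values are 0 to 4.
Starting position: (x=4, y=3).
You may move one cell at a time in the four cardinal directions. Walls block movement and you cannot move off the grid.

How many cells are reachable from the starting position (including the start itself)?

Answer: Reachable cells: 18

Derivation:
BFS flood-fill from (x=4, y=3):
  Distance 0: (x=4, y=3)
  Distance 1: (x=4, y=2), (x=3, y=3), (x=5, y=3), (x=4, y=4)
  Distance 2: (x=4, y=1), (x=3, y=2), (x=2, y=3), (x=5, y=4)
  Distance 3: (x=4, y=0), (x=3, y=1), (x=5, y=1), (x=2, y=2), (x=1, y=3)
  Distance 4: (x=5, y=0), (x=2, y=1), (x=1, y=2), (x=0, y=3)
Total reachable: 18 (grid has 21 open cells total)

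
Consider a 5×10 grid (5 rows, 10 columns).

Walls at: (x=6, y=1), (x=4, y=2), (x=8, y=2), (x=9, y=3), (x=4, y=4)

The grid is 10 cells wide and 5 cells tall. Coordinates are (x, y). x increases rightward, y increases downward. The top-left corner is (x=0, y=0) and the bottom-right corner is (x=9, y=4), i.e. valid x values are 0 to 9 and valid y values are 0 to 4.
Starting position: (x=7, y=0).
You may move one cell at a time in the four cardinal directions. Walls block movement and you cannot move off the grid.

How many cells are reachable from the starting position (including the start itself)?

Answer: Reachable cells: 45

Derivation:
BFS flood-fill from (x=7, y=0):
  Distance 0: (x=7, y=0)
  Distance 1: (x=6, y=0), (x=8, y=0), (x=7, y=1)
  Distance 2: (x=5, y=0), (x=9, y=0), (x=8, y=1), (x=7, y=2)
  Distance 3: (x=4, y=0), (x=5, y=1), (x=9, y=1), (x=6, y=2), (x=7, y=3)
  Distance 4: (x=3, y=0), (x=4, y=1), (x=5, y=2), (x=9, y=2), (x=6, y=3), (x=8, y=3), (x=7, y=4)
  Distance 5: (x=2, y=0), (x=3, y=1), (x=5, y=3), (x=6, y=4), (x=8, y=4)
  Distance 6: (x=1, y=0), (x=2, y=1), (x=3, y=2), (x=4, y=3), (x=5, y=4), (x=9, y=4)
  Distance 7: (x=0, y=0), (x=1, y=1), (x=2, y=2), (x=3, y=3)
  Distance 8: (x=0, y=1), (x=1, y=2), (x=2, y=3), (x=3, y=4)
  Distance 9: (x=0, y=2), (x=1, y=3), (x=2, y=4)
  Distance 10: (x=0, y=3), (x=1, y=4)
  Distance 11: (x=0, y=4)
Total reachable: 45 (grid has 45 open cells total)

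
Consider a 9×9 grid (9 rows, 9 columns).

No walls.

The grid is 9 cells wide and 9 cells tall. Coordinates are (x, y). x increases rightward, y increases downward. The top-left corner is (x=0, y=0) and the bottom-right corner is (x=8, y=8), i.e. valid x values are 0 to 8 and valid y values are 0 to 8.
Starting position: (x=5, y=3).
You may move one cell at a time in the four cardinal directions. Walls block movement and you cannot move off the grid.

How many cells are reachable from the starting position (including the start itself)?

Answer: Reachable cells: 81

Derivation:
BFS flood-fill from (x=5, y=3):
  Distance 0: (x=5, y=3)
  Distance 1: (x=5, y=2), (x=4, y=3), (x=6, y=3), (x=5, y=4)
  Distance 2: (x=5, y=1), (x=4, y=2), (x=6, y=2), (x=3, y=3), (x=7, y=3), (x=4, y=4), (x=6, y=4), (x=5, y=5)
  Distance 3: (x=5, y=0), (x=4, y=1), (x=6, y=1), (x=3, y=2), (x=7, y=2), (x=2, y=3), (x=8, y=3), (x=3, y=4), (x=7, y=4), (x=4, y=5), (x=6, y=5), (x=5, y=6)
  Distance 4: (x=4, y=0), (x=6, y=0), (x=3, y=1), (x=7, y=1), (x=2, y=2), (x=8, y=2), (x=1, y=3), (x=2, y=4), (x=8, y=4), (x=3, y=5), (x=7, y=5), (x=4, y=6), (x=6, y=6), (x=5, y=7)
  Distance 5: (x=3, y=0), (x=7, y=0), (x=2, y=1), (x=8, y=1), (x=1, y=2), (x=0, y=3), (x=1, y=4), (x=2, y=5), (x=8, y=5), (x=3, y=6), (x=7, y=6), (x=4, y=7), (x=6, y=7), (x=5, y=8)
  Distance 6: (x=2, y=0), (x=8, y=0), (x=1, y=1), (x=0, y=2), (x=0, y=4), (x=1, y=5), (x=2, y=6), (x=8, y=6), (x=3, y=7), (x=7, y=7), (x=4, y=8), (x=6, y=8)
  Distance 7: (x=1, y=0), (x=0, y=1), (x=0, y=5), (x=1, y=6), (x=2, y=7), (x=8, y=7), (x=3, y=8), (x=7, y=8)
  Distance 8: (x=0, y=0), (x=0, y=6), (x=1, y=7), (x=2, y=8), (x=8, y=8)
  Distance 9: (x=0, y=7), (x=1, y=8)
  Distance 10: (x=0, y=8)
Total reachable: 81 (grid has 81 open cells total)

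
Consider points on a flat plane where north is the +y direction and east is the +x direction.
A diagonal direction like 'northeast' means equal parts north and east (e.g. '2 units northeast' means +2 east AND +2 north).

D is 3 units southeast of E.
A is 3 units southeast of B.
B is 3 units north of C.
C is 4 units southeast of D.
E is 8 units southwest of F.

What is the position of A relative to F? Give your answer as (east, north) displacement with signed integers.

Place F at the origin (east=0, north=0).
  E is 8 units southwest of F: delta (east=-8, north=-8); E at (east=-8, north=-8).
  D is 3 units southeast of E: delta (east=+3, north=-3); D at (east=-5, north=-11).
  C is 4 units southeast of D: delta (east=+4, north=-4); C at (east=-1, north=-15).
  B is 3 units north of C: delta (east=+0, north=+3); B at (east=-1, north=-12).
  A is 3 units southeast of B: delta (east=+3, north=-3); A at (east=2, north=-15).
Therefore A relative to F: (east=2, north=-15).

Answer: A is at (east=2, north=-15) relative to F.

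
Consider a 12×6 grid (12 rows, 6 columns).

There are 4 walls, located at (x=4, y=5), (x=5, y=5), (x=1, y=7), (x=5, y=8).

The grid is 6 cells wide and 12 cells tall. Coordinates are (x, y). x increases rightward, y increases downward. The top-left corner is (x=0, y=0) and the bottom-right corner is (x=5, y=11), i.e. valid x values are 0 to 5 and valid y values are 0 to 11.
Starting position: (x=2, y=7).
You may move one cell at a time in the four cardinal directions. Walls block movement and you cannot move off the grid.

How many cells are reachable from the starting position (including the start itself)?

Answer: Reachable cells: 68

Derivation:
BFS flood-fill from (x=2, y=7):
  Distance 0: (x=2, y=7)
  Distance 1: (x=2, y=6), (x=3, y=7), (x=2, y=8)
  Distance 2: (x=2, y=5), (x=1, y=6), (x=3, y=6), (x=4, y=7), (x=1, y=8), (x=3, y=8), (x=2, y=9)
  Distance 3: (x=2, y=4), (x=1, y=5), (x=3, y=5), (x=0, y=6), (x=4, y=6), (x=5, y=7), (x=0, y=8), (x=4, y=8), (x=1, y=9), (x=3, y=9), (x=2, y=10)
  Distance 4: (x=2, y=3), (x=1, y=4), (x=3, y=4), (x=0, y=5), (x=5, y=6), (x=0, y=7), (x=0, y=9), (x=4, y=9), (x=1, y=10), (x=3, y=10), (x=2, y=11)
  Distance 5: (x=2, y=2), (x=1, y=3), (x=3, y=3), (x=0, y=4), (x=4, y=4), (x=5, y=9), (x=0, y=10), (x=4, y=10), (x=1, y=11), (x=3, y=11)
  Distance 6: (x=2, y=1), (x=1, y=2), (x=3, y=2), (x=0, y=3), (x=4, y=3), (x=5, y=4), (x=5, y=10), (x=0, y=11), (x=4, y=11)
  Distance 7: (x=2, y=0), (x=1, y=1), (x=3, y=1), (x=0, y=2), (x=4, y=2), (x=5, y=3), (x=5, y=11)
  Distance 8: (x=1, y=0), (x=3, y=0), (x=0, y=1), (x=4, y=1), (x=5, y=2)
  Distance 9: (x=0, y=0), (x=4, y=0), (x=5, y=1)
  Distance 10: (x=5, y=0)
Total reachable: 68 (grid has 68 open cells total)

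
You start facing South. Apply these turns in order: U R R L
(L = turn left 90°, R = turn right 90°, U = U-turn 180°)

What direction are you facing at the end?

Start: South
  U (U-turn (180°)) -> North
  R (right (90° clockwise)) -> East
  R (right (90° clockwise)) -> South
  L (left (90° counter-clockwise)) -> East
Final: East

Answer: Final heading: East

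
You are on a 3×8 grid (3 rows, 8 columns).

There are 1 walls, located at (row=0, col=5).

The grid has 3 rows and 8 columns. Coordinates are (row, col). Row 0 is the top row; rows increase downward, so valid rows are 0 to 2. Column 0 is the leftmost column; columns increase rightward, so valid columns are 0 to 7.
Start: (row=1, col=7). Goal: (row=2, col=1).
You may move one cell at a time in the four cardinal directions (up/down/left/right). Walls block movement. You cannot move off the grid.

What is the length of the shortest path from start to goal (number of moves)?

BFS from (row=1, col=7) until reaching (row=2, col=1):
  Distance 0: (row=1, col=7)
  Distance 1: (row=0, col=7), (row=1, col=6), (row=2, col=7)
  Distance 2: (row=0, col=6), (row=1, col=5), (row=2, col=6)
  Distance 3: (row=1, col=4), (row=2, col=5)
  Distance 4: (row=0, col=4), (row=1, col=3), (row=2, col=4)
  Distance 5: (row=0, col=3), (row=1, col=2), (row=2, col=3)
  Distance 6: (row=0, col=2), (row=1, col=1), (row=2, col=2)
  Distance 7: (row=0, col=1), (row=1, col=0), (row=2, col=1)  <- goal reached here
One shortest path (7 moves): (row=1, col=7) -> (row=1, col=6) -> (row=1, col=5) -> (row=1, col=4) -> (row=1, col=3) -> (row=1, col=2) -> (row=1, col=1) -> (row=2, col=1)

Answer: Shortest path length: 7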